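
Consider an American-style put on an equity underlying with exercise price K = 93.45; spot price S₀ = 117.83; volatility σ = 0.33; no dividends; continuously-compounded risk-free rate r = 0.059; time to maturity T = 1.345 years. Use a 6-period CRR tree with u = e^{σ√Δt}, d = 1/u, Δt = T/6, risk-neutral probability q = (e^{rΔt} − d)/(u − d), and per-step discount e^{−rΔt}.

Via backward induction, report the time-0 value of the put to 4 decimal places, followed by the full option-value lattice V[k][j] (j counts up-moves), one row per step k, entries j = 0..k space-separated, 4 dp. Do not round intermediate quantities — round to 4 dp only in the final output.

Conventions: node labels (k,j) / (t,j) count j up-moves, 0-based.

Δt=0.22417, u=1.16911, d=0.85535, q=0.50345, disc=e^(-rΔt)=0.98686
k=6 terminal: V=max(K-S,0) → 47.3051 30.3783 7.2425 0.0000 0.0000 0.0000 0.0000
k=5: j=0 S=53.9485 intr=39.5015 cont=38.2737 V=39.5015[EX]; j=1 S=73.7378 intr=19.7122 cont=18.4844 V=19.7122[EX]; j=2 S=100.7861 intr=0.0000 cont=3.5490 V=3.5490[hold]; j=3 S=137.7562 intr=0.0000 cont=0.0000 V=0.0000[hold]; j=4 S=188.2876 intr=0.0000 cont=0.0000 V=0.0000[hold]; j=5 S=257.3549 intr=0.0000 cont=0.0000 V=0.0000[hold]
k=4: j=0 S=63.0717 intr=30.3783 cont=29.1505 V=30.3783[EX]; j=1 S=86.2075 intr=7.2425 cont=11.4227 V=11.4227[hold]; j=2 S=117.8300 intr=0.0000 cont=1.7391 V=1.7391[hold]; j=3 S=161.0521 intr=0.0000 cont=0.0000 V=0.0000[hold]; j=4 S=220.1289 intr=0.0000 cont=0.0000 V=0.0000[hold]
k=3: j=0 S=73.7378 intr=19.7122 cont=20.5613 V=20.5613[hold]; j=1 S=100.7861 intr=0.0000 cont=6.4615 V=6.4615[hold]; j=2 S=137.7562 intr=0.0000 cont=0.8522 V=0.8522[hold]; j=3 S=188.2876 intr=0.0000 cont=0.0000 V=0.0000[hold]
k=2: j=0 S=86.2075 intr=7.2425 cont=13.2858 V=13.2858[hold]; j=1 S=117.8300 intr=0.0000 cont=3.5897 V=3.5897[hold]; j=2 S=161.0521 intr=0.0000 cont=0.4176 V=0.4176[hold]
k=1: j=0 S=100.7861 intr=0.0000 cont=8.2939 V=8.2939[hold]; j=1 S=137.7562 intr=0.0000 cont=1.9665 V=1.9665[hold]
k=0: j=0 S=117.8300 intr=0.0000 cont=5.0412 V=5.0412[hold]

price = 5.0412
tree:
5.0412
8.2939 1.9665
13.2858 3.5897 0.4176
20.5613 6.4615 0.8522 0.0000
30.3783 11.4227 1.7391 0.0000 0.0000
39.5015 19.7122 3.5490 0.0000 0.0000 0.0000
47.3051 30.3783 7.2425 0.0000 0.0000 0.0000 0.0000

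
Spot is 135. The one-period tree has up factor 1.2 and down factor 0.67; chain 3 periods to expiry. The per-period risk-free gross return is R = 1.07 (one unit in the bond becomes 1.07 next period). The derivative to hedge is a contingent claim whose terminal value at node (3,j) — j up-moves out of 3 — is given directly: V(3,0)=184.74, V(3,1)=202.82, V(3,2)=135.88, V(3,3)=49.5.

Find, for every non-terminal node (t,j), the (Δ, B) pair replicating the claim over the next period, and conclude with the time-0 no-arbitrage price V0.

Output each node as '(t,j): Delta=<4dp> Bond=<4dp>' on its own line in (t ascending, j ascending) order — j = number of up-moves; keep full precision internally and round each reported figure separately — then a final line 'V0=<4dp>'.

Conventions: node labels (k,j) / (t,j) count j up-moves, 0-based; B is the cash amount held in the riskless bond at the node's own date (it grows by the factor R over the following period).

(0,0): Delta=-0.8899 Bond=208.7741
(1,0): Delta=-0.8985 Bond=224.1637
(1,1): Delta=-0.8883 Bond=223.1363
(2,0): Delta=0.5629 Bond=151.2936
(2,1): Delta=-1.1636 Bond=268.6376
(2,2): Delta=-0.8384 Bond=229.0443
V0=88.6386

The replicating-portfolio and risk-neutral prices coincide; use p* = (1.07−0.67)/(1.2−0.67) = 0.7547 for the latter.
Terminal payoffs: V(3,0)=184.7400, V(3,1)=202.8200, V(3,2)=135.8800, V(3,3)=49.5000
Node (2,0) S=60.6015: V=(p*·202.8200+(1−p*)·184.7400)/1.07=185.4068; Δ=(202.8200−184.7400)/(72.7218−40.6030)=0.5629; B=V−Δ·S=151.2936
Node (2,1) S=108.5400: V=(p*·135.8800+(1−p*)·202.8200)/1.07=142.3357; Δ=(135.8800−202.8200)/(130.2480−72.7218)=-1.1636; B=V−Δ·S=268.6376
Node (2,2) S=194.4000: V=(p*·49.5000+(1−p*)·135.8800)/1.07=66.0631; Δ=(49.5000−135.8800)/(233.2800−130.2480)=-0.8384; B=V−Δ·S=229.0443
Node (1,0) S=90.4500: V=(p*·142.3357+(1−p*)·185.4068)/1.07=142.8975; Δ=(142.3357−185.4068)/(108.5400−60.6015)=-0.8985; B=V−Δ·S=224.1637
Node (1,1) S=162.0000: V=(p*·66.0631+(1−p*)·142.3357)/1.07=79.2257; Δ=(66.0631−142.3357)/(194.4000−108.5400)=-0.8883; B=V−Δ·S=223.1363
Node (0,0) S=135.0000: V=(p*·79.2257+(1−p*)·142.8975)/1.07=88.6386; Δ=(79.2257−142.8975)/(162.0000−90.4500)=-0.8899; B=V−Δ·S=208.7741
Sanity check at the root: Δ(0,0)·S0 + B(0,0) reproduces V0 = 88.6386.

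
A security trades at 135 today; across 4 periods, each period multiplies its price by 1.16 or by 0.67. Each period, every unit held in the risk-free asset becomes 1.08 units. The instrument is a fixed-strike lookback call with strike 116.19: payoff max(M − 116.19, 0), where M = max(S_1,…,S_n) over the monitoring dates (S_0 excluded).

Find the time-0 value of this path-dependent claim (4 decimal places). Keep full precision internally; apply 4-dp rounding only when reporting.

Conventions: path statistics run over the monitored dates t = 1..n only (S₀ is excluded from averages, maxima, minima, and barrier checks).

price = 64.2427

Under the martingale measure an up-move has probability p* = 0.8367; value the claim as the probability-weighted average of per-path payoffs, discounted 4 periods at R = 1.08.
Enumerate all 2^4 = 16 price paths (U = up ×1.16, D = down ×0.67); each path with k up-moves has probability p*^k·(1−p*)^(4−k).
DDDD: M=90.4500, payoff=0.0000, prob=0.000711
UDDD: M=156.6000, payoff=40.4100, prob=0.003641
DUDD: M=104.9220, payoff=0.0000, prob=0.003641
UUDD: M=181.6560, payoff=65.4660, prob=0.018662
DDUD: M=90.4500, payoff=0.0000, prob=0.003641
UDUD: M=156.6000, payoff=40.4100, prob=0.018662
DUUD: M=121.7095, payoff=5.5195, prob=0.018662
UUUD: M=210.7210, payoff=94.5310, prob=0.095644
DDDU: M=90.4500, payoff=0.0000, prob=0.003641
UDDU: M=156.6000, payoff=40.4100, prob=0.018662
DUDU: M=104.9220, payoff=0.0000, prob=0.018662
UUDU: M=181.6560, payoff=65.4660, prob=0.095644
DDUU: M=90.4500, payoff=0.0000, prob=0.018662
UDUU: M=156.6000, payoff=40.4100, prob=0.095644
DUUU: M=141.1830, payoff=24.9930, prob=0.095644
UUUU: M=244.4363, payoff=128.2463, prob=0.490175
Price = Σ prob·payoff / R^4 = 87.401441 / 1.360489 = 64.2427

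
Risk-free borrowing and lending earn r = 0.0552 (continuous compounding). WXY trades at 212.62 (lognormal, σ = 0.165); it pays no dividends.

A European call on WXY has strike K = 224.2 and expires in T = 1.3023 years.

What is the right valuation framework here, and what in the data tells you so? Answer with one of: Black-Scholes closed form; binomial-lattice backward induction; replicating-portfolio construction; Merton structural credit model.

Key observation: a European claim on WXY (strike 224.2) — a lognormal (GBM) underlying with constant rate and volatility — has an exact closed-form value; no lattice or capital structure is involved.

framework: Black-Scholes closed form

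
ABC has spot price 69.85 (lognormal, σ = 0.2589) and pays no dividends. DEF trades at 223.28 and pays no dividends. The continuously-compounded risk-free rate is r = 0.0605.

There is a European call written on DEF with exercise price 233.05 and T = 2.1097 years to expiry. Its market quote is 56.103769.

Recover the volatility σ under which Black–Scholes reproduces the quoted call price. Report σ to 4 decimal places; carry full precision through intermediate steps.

At σ = 0.3793 the Black–Scholes value reproduces the quote:
σ√T = 0.3793·√2.1097 = 0.550926
d₁ = (ln(S/K) + (r+σ²/2)T) / (σ√T) = (ln(223.28/233.05) + (0.0605+0.3793²/2)·2.1097) / 0.550926 = (-0.042826 + 0.279397) / 0.550926 = 0.429405
d₂ = d₁ − σ√T = 0.429405 − 0.550926 = -0.121521
e^{−rT} = 0.880173
N(d₁) = 0.666186,  N(d₂) = 0.451639
V = S·N(d₁) − K·e^{−rT}·N(d₂) = 148.745916 − 92.642148 = 56.103769 (matching the quote); vega is positive throughout, so no other σ reproduces this price

sigma = 0.3793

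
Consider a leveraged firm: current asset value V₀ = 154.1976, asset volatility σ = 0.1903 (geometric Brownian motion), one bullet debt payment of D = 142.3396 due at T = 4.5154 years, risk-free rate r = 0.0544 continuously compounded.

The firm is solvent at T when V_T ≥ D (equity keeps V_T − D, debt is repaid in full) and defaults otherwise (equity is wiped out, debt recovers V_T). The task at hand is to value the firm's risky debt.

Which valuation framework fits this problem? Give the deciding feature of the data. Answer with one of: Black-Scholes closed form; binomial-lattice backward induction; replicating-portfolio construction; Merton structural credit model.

framework: Merton structural credit model

Key observation: the question is about default risk generated by asset-value dynamics against a debt face of 142.3396 — the structural framework prices exactly that.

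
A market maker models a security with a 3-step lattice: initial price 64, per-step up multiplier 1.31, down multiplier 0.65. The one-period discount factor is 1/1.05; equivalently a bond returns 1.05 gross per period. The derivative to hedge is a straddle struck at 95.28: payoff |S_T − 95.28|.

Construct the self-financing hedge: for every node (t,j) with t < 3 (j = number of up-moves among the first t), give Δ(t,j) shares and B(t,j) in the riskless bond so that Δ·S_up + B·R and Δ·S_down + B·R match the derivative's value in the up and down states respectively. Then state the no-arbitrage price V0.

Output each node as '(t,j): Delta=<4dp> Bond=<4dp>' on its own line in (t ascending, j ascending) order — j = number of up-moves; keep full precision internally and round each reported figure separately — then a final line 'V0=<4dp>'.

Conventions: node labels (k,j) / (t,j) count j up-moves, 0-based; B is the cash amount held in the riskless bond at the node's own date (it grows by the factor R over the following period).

(0,0): Delta=-0.2334 Bond=51.9340
(1,0): Delta=-1.0000 Bond=86.4218
(1,1): Delta=0.0139 Bond=33.8014
(2,0): Delta=-1.0000 Bond=90.7429
(2,1): Delta=-1.0000 Bond=90.7429
(2,2): Delta=0.3409 Bond=-0.4219
V0=36.9972

The replicating-portfolio and risk-neutral prices coincide; use p* = (1.05−0.65)/(1.31−0.65) = 0.6061 for the latter.
Terminal payoffs: V(3,0)=77.7040, V(3,1)=59.8576, V(3,2)=23.8902, V(3,3)=48.5978
  t=2,j=0: stock 27.0400 → up 35.4224 (V=59.8576), down 17.5760 (V=77.7040). Price 63.7029; hedge Δ=-1.0000, bond B=90.7429.
  t=2,j=1: stock 54.4960 → up 71.3898 (V=23.8902), down 35.4224 (V=59.8576). Price 36.2469; hedge Δ=-1.0000, bond B=90.7429.
  t=2,j=2: stock 109.8304 → up 143.8778 (V=48.5978), down 71.3898 (V=23.8902). Price 37.0138; hedge Δ=0.3409, bond B=-0.4219.
  t=1,j=0: stock 41.6000 → up 54.4960 (V=36.2469), down 27.0400 (V=63.7029). Price 44.8218; hedge Δ=-1.0000, bond B=86.4218.
  t=1,j=1: stock 83.8400 → up 109.8304 (V=37.0138), down 54.4960 (V=36.2469). Price 34.9635; hedge Δ=0.0139, bond B=33.8014.
  t=0,j=0: stock 64.0000 → up 83.8400 (V=34.9635), down 41.6000 (V=44.8218). Price 36.9972; hedge Δ=-0.2334, bond B=51.9340.
Verification: the root portfolio costs Δ(0,0)·S0 + B(0,0) = 36.9972, matching V0.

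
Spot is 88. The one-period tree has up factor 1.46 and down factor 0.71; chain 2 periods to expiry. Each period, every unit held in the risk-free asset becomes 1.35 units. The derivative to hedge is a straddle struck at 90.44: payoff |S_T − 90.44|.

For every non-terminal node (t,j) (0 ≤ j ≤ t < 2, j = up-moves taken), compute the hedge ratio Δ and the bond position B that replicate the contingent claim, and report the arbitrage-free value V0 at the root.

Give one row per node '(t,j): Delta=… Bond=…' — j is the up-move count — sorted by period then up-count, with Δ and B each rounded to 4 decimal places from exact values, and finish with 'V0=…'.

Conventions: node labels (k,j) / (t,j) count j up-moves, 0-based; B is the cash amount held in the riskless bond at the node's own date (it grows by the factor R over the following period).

(0,0): Delta=0.8483 Bond=-35.1867
(1,0): Delta=-0.9667 Bond=65.8975
(1,1): Delta=1.0000 Bond=-66.9926
V0=39.4636

Under the risk-neutral measure, an up-move has probability p* = (R−d)/(u−d) = 0.8533 and values discount at R = 1.35.
Expiry values: V(2,0)=46.0792, V(2,1)=0.7808, V(2,2)=97.1408
  t=1,j=0: stock 62.4800 → up 91.2208 (V=0.7808), down 44.3608 (V=46.0792). Price 5.4997; hedge Δ=-0.9667, bond B=65.8975.
  t=1,j=1: stock 128.4800 → up 187.5808 (V=97.1408), down 91.2208 (V=0.7808). Price 61.4874; hedge Δ=1.0000, bond B=-66.9926.
  t=0,j=0: stock 88.0000 → up 128.4800 (V=61.4874), down 62.4800 (V=5.4997). Price 39.4636; hedge Δ=0.8483, bond B=-35.1867.
Sanity check at the root: Δ(0,0)·S0 + B(0,0) reproduces V0 = 39.4636.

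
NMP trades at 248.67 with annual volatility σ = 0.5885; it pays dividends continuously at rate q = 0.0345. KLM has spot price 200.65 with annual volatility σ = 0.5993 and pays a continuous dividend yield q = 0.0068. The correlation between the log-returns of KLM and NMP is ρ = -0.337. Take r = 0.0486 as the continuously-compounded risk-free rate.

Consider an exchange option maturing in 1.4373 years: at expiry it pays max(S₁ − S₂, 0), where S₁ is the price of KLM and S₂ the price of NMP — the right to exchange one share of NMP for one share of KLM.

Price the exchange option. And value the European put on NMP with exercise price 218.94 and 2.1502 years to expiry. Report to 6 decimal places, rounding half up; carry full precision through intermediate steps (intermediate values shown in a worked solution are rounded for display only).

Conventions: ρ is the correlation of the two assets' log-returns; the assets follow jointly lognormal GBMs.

exchange price = 77.661090
price(NMP put K=218.94) = 55.744315

σ_eff = √(σ₁² + σ₂² − 2ρσ₁σ₂) = √(0.5993² + 0.5885² − 2·-0.337·0.5993·0.5885) = 0.971187
d₁ = (ln(S₁/S₂) + (q₂ − q₁ + σ_eff²/2)T) / (σ_eff√T) = (ln(200.65/248.67) + (0.0345 − 0.0068 + 0.471602)·1.4373) / 1.164331 = 0.432078
d₂ = d₁ − σ_eff√T = 0.432078 − 1.164331 = -0.732253
N(d₁) = 0.667158,  N(d₂) = 0.232007
V = S₁·e^{−q₁T}·N(d₁) − S₂·e^{−q₂T}·N(d₂) = 132.563232 − 54.902143 = 77.661090
[vanilla: NMP put K=218.94]
σ√T = 0.5885·√2.1502 = 0.862951
d₁ = (ln(S/K) + (r−q+σ²/2)T) / (σ√T) = (ln(248.67/218.94) + (0.0486−0.0345+0.5885²/2)·2.1502) / 0.862951 = (0.127329 + 0.402660) / 0.862951 = 0.614159
d₂ = d₁ − σ√T = 0.614159 − 0.862951 = -0.248792
e^{−rT} = 0.900775
e^{−qT} = 0.928503
N(−d₁) = 0.269555,  N(−d₂) = 0.598239
price = K·e^{−rT}·N(−d₂) − S·e^{−qT}·N(−d₁) = 117.982131 − 62.237815 = 55.744315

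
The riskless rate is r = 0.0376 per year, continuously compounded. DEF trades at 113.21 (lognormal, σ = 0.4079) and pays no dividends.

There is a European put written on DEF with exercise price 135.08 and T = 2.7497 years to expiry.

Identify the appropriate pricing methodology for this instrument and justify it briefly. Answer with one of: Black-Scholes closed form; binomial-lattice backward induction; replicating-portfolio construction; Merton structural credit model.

framework: Black-Scholes closed form

Key observation: a European-exercise option on DEF struck at 135.08 — a GBM underlying with constant parameters — admits an analytic price: the data contain no early exercise, no discrete tree, no debt structure.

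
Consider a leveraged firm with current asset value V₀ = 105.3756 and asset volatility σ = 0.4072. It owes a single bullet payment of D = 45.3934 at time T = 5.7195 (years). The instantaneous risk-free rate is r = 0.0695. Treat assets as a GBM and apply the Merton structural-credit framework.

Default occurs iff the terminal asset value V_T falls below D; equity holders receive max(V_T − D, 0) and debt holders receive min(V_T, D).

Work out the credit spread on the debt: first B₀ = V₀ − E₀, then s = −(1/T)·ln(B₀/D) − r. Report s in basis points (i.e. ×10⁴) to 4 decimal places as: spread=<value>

Work the structural quantities from V₀ = 105.3756 against face 45.3934:
d₁ = [ln(V₀/D) + (r + σ²/2)T] / (σ√T)
   = [ln(105.3756/45.3934) + (0.0695 + 0.5·0.4072²)·5.7195] / (0.4072·√5.7195)
   = [0.842164 + 0.871686] / 0.973838 = 1.759892
d₂ = d₁ − σ√T = 1.759892 − 0.973838 = 0.786054
N(d₁) = 0.960787,  N(d₂) = 0.784082,  e^(−rT) = 0.671994
E₀ = V₀·N(d₁) − D·e^(−rT)·N(d₂)
   = 105.3756·0.960787 − 45.3934·0.671994·0.784082 = 77.325775
B₀ = V₀ − E₀ = 105.3756 − 77.325775 = 28.049825
spread = −(1/T)·ln(B₀/D) − r = −(1/5.7195)·ln(28.049825/45.3934) − 0.0695 = 0.01466546
in basis points: 0.01466546 × 10⁴ = 146.6546 bp

spread=146.6546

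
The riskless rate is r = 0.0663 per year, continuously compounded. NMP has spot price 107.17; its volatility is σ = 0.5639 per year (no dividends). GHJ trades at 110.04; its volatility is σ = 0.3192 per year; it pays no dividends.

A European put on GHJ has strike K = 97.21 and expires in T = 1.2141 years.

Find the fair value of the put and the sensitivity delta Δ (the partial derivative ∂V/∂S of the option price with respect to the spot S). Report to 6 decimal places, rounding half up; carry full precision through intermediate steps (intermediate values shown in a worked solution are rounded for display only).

price = 6.024699
Δ = -0.224466

σ√T = 0.3192·√1.2141 = 0.351714
d₁ = (ln(S/K) + (r+σ²/2)T) / (σ√T) = (ln(110.04/97.21) + (0.0663+0.3192²/2)·1.2141) / 0.351714 = (0.123970 + 0.142346) / 0.351714 = 0.757196
d₂ = d₁ − σ√T = 0.757196 − 0.351714 = 0.405482
e^{−rT} = 0.922660
N(−d₁) = 0.224466,  N(−d₂) = 0.342562
Put price V = K·e^{−rT}·N(−d₂) − S·N(−d₁) = 30.724966 − 24.700267 = 6.024699
Δ = −N(−d₁) = -0.224466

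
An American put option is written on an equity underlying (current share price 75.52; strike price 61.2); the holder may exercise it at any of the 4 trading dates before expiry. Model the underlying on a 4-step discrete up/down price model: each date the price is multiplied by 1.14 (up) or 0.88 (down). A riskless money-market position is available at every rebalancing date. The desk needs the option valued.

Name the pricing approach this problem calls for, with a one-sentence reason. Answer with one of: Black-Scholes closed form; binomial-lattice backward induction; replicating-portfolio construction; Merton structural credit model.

Key observation: early exercise of the strike-61.2 put must be checked at each of the 4 dates (spot 75.52), which forces a node-by-node comparison of intrinsic and continuation value backward from expiry.

framework: binomial-lattice backward induction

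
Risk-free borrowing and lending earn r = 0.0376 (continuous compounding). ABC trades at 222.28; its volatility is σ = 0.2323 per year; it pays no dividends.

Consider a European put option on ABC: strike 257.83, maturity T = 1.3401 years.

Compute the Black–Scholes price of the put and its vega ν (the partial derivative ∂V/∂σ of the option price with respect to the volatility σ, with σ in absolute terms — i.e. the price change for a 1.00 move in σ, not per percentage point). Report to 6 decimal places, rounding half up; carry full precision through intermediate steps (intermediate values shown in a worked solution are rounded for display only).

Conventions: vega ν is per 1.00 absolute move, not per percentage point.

σ√T = 0.2323·√1.3401 = 0.268917
d₁ = (ln(S/K) + (r+σ²/2)T) / (σ√T) = (ln(222.28/257.83) + (0.0376+0.2323²/2)·1.3401) / 0.268917 = (-0.148363 + 0.086546) / 0.268917 = -0.229873
d₂ = d₁ − σ√T = -0.229873 − 0.268917 = -0.498790
e^{−rT} = 0.950861
N(−d₁) = 0.590905,  N(−d₂) = 0.691036
Put price V = K·e^{−rT}·N(−d₂) − S·N(−d₁) = 169.414736 − 131.346328 = 38.068408
φ(d₁) = (1/√(2π))·e^{−d₁²/2} = 0.388540
ν = S·φ(d₁)·√T = 99.978043

price = 38.068408
ν = 99.978043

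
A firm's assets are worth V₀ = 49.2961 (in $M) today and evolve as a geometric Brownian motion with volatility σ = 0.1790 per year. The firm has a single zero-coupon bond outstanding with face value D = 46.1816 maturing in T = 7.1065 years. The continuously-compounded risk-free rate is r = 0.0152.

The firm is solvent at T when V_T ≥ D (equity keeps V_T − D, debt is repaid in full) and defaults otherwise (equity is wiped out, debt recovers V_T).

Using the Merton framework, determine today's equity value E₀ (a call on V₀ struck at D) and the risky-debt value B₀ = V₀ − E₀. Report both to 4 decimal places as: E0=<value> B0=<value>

Equity is a call on the firm's assets struck at D = 46.1816:
d₁ = [ln(V₀/D) + (r + σ²/2)T] / (σ√T)
   = [ln(49.2961/46.1816) + (0.0152 + 0.5·0.1790²)·7.1065] / (0.1790·√7.1065)
   = [0.065264 + 0.221868] / 0.477179 = 0.601729
d₂ = d₁ − σ√T = 0.601729 − 0.477179 = 0.124550
N(d₁) = 0.726323,  N(d₂) = 0.549560,  e^(−rT) = 0.897611
E₀ = V₀·N(d₁) − D·e^(−rT)·N(d₂)
   = 49.2961·0.726323 − 46.1816·0.897611·0.549560 = 13.023901
B₀ = V₀ − E₀ = 49.2961 − 13.023901 = 36.272199

E0=13.0239 B0=36.2722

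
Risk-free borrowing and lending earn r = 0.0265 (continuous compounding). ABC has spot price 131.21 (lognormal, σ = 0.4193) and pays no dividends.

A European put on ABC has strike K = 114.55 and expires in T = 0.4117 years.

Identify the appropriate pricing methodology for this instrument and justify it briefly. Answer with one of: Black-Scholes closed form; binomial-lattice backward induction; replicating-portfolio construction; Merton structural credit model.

framework: Black-Scholes closed form

Key observation: the instrument is a plain European put (strike 114.55) on a lognormal asset; the exact continuous-time formula applies directly.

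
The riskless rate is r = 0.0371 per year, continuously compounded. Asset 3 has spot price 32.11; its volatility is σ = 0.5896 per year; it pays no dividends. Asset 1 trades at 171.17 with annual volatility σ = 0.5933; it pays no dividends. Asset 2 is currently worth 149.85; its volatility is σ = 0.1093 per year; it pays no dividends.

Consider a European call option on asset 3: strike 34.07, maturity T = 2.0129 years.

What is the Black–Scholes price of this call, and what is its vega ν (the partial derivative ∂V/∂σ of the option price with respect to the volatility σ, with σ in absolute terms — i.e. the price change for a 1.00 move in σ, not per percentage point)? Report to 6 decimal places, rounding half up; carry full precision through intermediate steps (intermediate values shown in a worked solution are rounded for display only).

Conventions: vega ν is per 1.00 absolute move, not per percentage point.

σ√T = 0.5896·√2.0129 = 0.836505
d₁ = (ln(S/K) + (r+σ²/2)T) / (σ√T) = (ln(32.11/34.07) + (0.0371+0.5896²/2)·2.0129) / 0.836505 = (-0.059250 + 0.424549) / 0.836505 = 0.436697
d₂ = d₁ − σ√T = 0.436697 − 0.836505 = -0.399808
e^{−rT} = 0.928042
N(d₁) = 0.668834,  N(d₂) = 0.344649
Call price V = S·N(d₁) − K·e^{−rT}·N(d₂) = 21.476274 − 10.897241 = 10.579032
φ(d₁) = (1/√(2π))·e^{−d₁²/2} = 0.362660
ν = S·φ(d₁)·√T = 16.521542

price = 10.579032
ν = 16.521542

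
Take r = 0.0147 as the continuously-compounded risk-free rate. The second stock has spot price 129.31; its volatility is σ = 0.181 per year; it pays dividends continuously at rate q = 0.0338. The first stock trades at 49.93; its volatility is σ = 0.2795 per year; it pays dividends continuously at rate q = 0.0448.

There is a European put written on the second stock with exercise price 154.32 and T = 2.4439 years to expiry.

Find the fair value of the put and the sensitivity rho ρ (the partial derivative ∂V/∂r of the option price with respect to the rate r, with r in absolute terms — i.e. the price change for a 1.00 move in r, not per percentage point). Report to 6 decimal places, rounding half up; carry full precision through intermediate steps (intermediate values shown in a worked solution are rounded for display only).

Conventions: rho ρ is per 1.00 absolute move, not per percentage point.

price = 34.399523
ρ = -299.857133

σ√T = 0.181·√2.4439 = 0.282957
d₁ = (ln(S/K) + (r−q+σ²/2)T) / (σ√T) = (ln(129.31/154.32) + (0.0147−0.0338+0.181²/2)·2.4439) / 0.282957 = (-0.176816 − 0.006646) / 0.282957 = -0.648374
d₂ = d₁ − σ√T = -0.648374 − 0.282957 = -0.931331
e^{−rT} = 0.964712
e^{−qT} = 0.920716
N(−d₁) = 0.741628,  N(−d₂) = 0.824159
Put price V = K·e^{−rT}·N(−d₂) − S·e^{−qT}·N(−d₁) = 122.696155 − 88.296632 = 34.399523
ρ = −K·T·e^{−rT}·N(−d₂) = -299.857133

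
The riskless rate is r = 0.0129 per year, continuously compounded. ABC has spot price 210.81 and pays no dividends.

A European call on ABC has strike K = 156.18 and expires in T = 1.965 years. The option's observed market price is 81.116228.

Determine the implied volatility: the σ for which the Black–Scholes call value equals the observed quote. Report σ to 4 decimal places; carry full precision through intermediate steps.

At σ = 0.4657 the Black–Scholes value reproduces the quote:
σ√T = 0.4657·√1.965 = 0.652811
d₁ = (ln(S/K) + (r+σ²/2)T) / (σ√T) = (ln(210.81/156.18) + (0.0129+0.4657²/2)·1.965) / 0.652811 = (0.299948 + 0.238430) / 0.652811 = 0.824707
d₂ = d₁ − σ√T = 0.824707 − 0.652811 = 0.171896
e^{−rT} = 0.974970
N(d₁) = 0.795231,  N(d₂) = 0.568240
V = S·N(d₁) − K·e^{−rT}·N(d₂) = 167.642638 − 86.526410 = 81.116228 (the quoted price), and the Black–Scholes price is strictly increasing in σ, so σ is unique

sigma = 0.4657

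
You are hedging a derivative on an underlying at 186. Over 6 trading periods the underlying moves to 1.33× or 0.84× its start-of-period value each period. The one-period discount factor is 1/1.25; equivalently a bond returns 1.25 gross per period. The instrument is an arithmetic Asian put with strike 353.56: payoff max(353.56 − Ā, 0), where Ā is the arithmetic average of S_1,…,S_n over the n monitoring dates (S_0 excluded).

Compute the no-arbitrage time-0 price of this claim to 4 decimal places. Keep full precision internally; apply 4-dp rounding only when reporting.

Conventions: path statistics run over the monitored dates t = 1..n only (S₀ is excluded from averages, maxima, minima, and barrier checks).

price = 4.4925

Risk-neutral up-probability p* = (R−d)/(u−d) = (1.25−0.84)/(1.33−0.84) = 0.8367; the claim prices as the p*-weighted sum of path payoffs discounted by R^6.
Enumerate all 2^6 = 64 price paths (U = up ×1.33, D = down ×0.84); each path with k up-moves has probability p*^k·(1−p*)^(6−k).
DDDDDD: Ā=105.5762, payoff=247.9838, prob=0.000019
UDDDDD: Ā=167.1624, payoff=186.3976, prob=0.000097
DUDDDD: Ā=151.9724, payoff=201.5876, prob=0.000097
UUDDDD: Ā=240.6229, payoff=112.9371, prob=0.000497
DDUDDD: Ā=139.2128, payoff=214.3472, prob=0.000097
UDUDDD: Ā=220.4202, payoff=133.1398, prob=0.000497
DUUDDD: Ā=205.2302, payoff=148.3298, prob=0.000497
UUUDDD: Ā=324.9479, payoff=28.6121, prob=0.002549
DDDUDD: Ā=128.4947, payoff=225.0653, prob=0.000097
UDDUDD: Ā=203.4500, payoff=150.1100, prob=0.000497
DUDUDD: Ā=188.2600, payoff=165.3000, prob=0.000497
UUDUDD: Ā=298.0783, payoff=55.4817, prob=0.002549
DDUUDD: Ā=175.5004, payoff=178.0596, prob=0.000497
UDUUDD: Ā=277.8756, payoff=75.6844, prob=0.002549
DUUUDD: Ā=262.6856, payoff=90.8744, prob=0.002549
UUUUDD: Ā=415.9189, payoff=0.0000, prob=0.013066
DDDDUD: Ā=119.4916, payoff=234.0684, prob=0.000097
UDDDUD: Ā=189.1950, payoff=164.3650, prob=0.000497
DUDDUD: Ā=174.0050, payoff=179.5550, prob=0.000497
UUDDUD: Ā=275.5078, payoff=78.0522, prob=0.002549
DDUDUD: Ā=161.2454, payoff=192.3146, prob=0.000497
UDUDUD: Ā=255.3051, payoff=98.2549, prob=0.002549
DUUDUD: Ā=240.1151, payoff=113.4449, prob=0.002549
UUUDUD: Ā=380.1823, payoff=0.0000, prob=0.013066
DDDUUD: Ā=150.5273, payoff=203.0327, prob=0.000497
UDDUUD: Ā=238.3349, payoff=115.2251, prob=0.002549
DUDUUD: Ā=223.1449, payoff=130.4151, prob=0.002549
UUDUUD: Ā=353.3127, payoff=0.2473, prob=0.013066
DDUUUD: Ā=210.3853, payoff=143.1747, prob=0.002549
UDUUUD: Ā=333.1100, payoff=20.4500, prob=0.013066
DUUUUD: Ā=317.9200, payoff=35.6400, prob=0.013066
UUUUUD: Ā=503.3734, payoff=0.0000, prob=0.066963
DDDDDU: Ā=111.9289, payoff=241.6311, prob=0.000097
UDDDDU: Ā=177.2207, payoff=176.3393, prob=0.000497
DUDDDU: Ā=162.0307, payoff=191.5293, prob=0.000497
UUDDDU: Ā=256.5487, payoff=97.0113, prob=0.002549
DDUDDU: Ā=149.2711, payoff=204.2889, prob=0.000497
UDUDDU: Ā=236.3460, payoff=117.2140, prob=0.002549
DUUDDU: Ā=221.1560, payoff=132.4040, prob=0.002549
UUUDDU: Ā=350.1636, payoff=3.3964, prob=0.013066
DDDUDU: Ā=138.5531, payoff=215.0069, prob=0.000497
UDDUDU: Ā=219.3757, payoff=134.1843, prob=0.002549
DUDUDU: Ā=204.1857, payoff=149.3743, prob=0.002549
UUDUDU: Ā=323.2940, payoff=30.2660, prob=0.013066
DDUUDU: Ā=191.4261, payoff=162.1339, prob=0.002549
UDUUDU: Ā=303.0913, payoff=50.4687, prob=0.013066
DUUUDU: Ā=287.9013, payoff=65.6587, prob=0.013066
UUUUDU: Ā=455.8438, payoff=0.0000, prob=0.066963
DDDDUU: Ā=129.5499, payoff=224.0101, prob=0.000497
UDDDUU: Ā=205.1207, payoff=148.4393, prob=0.002549
DUDDUU: Ā=189.9307, payoff=163.6293, prob=0.002549
UUDDUU: Ā=300.7236, payoff=52.8364, prob=0.013066
DDUDUU: Ā=177.1711, payoff=176.3889, prob=0.002549
UDUDUU: Ā=280.5209, payoff=73.0391, prob=0.013066
DUUDUU: Ā=265.3309, payoff=88.2291, prob=0.013066
UUUDUU: Ā=420.1072, payoff=0.0000, prob=0.066963
DDDUUU: Ā=166.4530, payoff=187.1070, prob=0.002549
UDDUUU: Ā=263.5506, payoff=90.0094, prob=0.013066
DUDUUU: Ā=248.3606, payoff=105.1994, prob=0.013066
UUDUUU: Ā=393.2376, payoff=0.0000, prob=0.066963
DDUUUU: Ā=235.6010, payoff=117.9590, prob=0.013066
UDUUUU: Ā=373.0349, payoff=0.0000, prob=0.066963
DUUUUU: Ā=357.8449, payoff=0.0000, prob=0.066963
UUUUUU: Ā=566.5878, payoff=0.0000, prob=0.343184
Price = Σ prob·payoff / R^6 = 17.137414 / 3.814697 = 4.4925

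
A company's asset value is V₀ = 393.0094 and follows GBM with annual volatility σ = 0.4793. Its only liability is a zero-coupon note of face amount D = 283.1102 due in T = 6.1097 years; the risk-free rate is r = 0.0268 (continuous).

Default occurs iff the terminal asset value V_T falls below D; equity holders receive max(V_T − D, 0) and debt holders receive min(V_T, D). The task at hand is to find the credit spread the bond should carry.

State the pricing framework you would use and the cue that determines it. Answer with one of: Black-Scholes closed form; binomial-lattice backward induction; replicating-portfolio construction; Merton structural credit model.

framework: Merton structural credit model

Key observation: with the firm-asset dynamics (V₀ = 393.0094) and a single zero-coupon liability of face 283.1102 given, debt value, spread, and default probability all derive from the option view of the balance sheet.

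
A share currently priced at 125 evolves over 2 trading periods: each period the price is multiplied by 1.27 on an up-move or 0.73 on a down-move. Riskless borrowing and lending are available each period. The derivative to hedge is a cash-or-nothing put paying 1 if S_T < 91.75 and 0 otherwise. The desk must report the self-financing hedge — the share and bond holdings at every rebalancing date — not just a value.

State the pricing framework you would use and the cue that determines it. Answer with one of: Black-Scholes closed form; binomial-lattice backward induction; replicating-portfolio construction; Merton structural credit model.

Key observation: the task asks for the hedge itself — share and bond holdings at every node of the 2-period tree on spot 125 with factors 1.27/0.73 — which is exactly what the replicating-portfolio construction produces.

framework: replicating-portfolio construction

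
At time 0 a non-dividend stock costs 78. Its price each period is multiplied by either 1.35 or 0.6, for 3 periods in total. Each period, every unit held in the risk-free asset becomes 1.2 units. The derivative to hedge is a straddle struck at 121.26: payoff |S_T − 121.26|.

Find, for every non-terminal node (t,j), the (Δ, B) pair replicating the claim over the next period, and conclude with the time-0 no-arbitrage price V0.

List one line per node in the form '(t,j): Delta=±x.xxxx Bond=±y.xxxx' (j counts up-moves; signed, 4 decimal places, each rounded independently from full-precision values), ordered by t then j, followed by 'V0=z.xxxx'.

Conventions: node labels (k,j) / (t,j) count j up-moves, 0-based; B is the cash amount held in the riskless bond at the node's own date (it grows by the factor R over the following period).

Under the risk-neutral measure, an up-move has probability p* = (R−d)/(u−d) = 0.8000 and values discount at R = 1.2.
At maturity the claim pays: V(3,0)=104.4120, V(3,1)=83.3520, V(3,2)=35.9670, V(3,3)=70.6493
(2,0): S=28.0800. Δ = (V_up−V_dn)/(S_up−S_dn) = (83.3520−104.4120)/(37.9080−16.8480) = -1.0000. V = [p*·83.3520 + (1−p*)·104.4120]/1.2 = 72.9700. B = V − Δ·S = 101.0500.
(2,1): S=63.1800. Δ = (V_up−V_dn)/(S_up−S_dn) = (35.9670−83.3520)/(85.2930−37.9080) = -1.0000. V = [p*·35.9670 + (1−p*)·83.3520]/1.2 = 37.8700. B = V − Δ·S = 101.0500.
(2,2): S=142.1550. Δ = (V_up−V_dn)/(S_up−S_dn) = (70.6493−35.9670)/(191.9093−85.2930) = 0.3253. V = [p*·70.6493 + (1−p*)·35.9670]/1.2 = 53.0940. B = V − Δ·S = 6.8510.
(1,0): S=46.8000. Δ = (V_up−V_dn)/(S_up−S_dn) = (37.8700−72.9700)/(63.1800−28.0800) = -1.0000. V = [p*·37.8700 + (1−p*)·72.9700]/1.2 = 37.4083. B = V − Δ·S = 84.2083.
(1,1): S=105.3000. Δ = (V_up−V_dn)/(S_up−S_dn) = (53.0940−37.8700)/(142.1550−63.1800) = 0.1928. V = [p*·53.0940 + (1−p*)·37.8700]/1.2 = 41.7077. B = V − Δ·S = 21.4090.
(0,0): S=78.0000. Δ = (V_up−V_dn)/(S_up−S_dn) = (41.7077−37.4083)/(105.3000−46.8000) = 0.0735. V = [p*·41.7077 + (1−p*)·37.4083]/1.2 = 34.0398. B = V − Δ·S = 28.3074.
Verification: the root portfolio costs Δ(0,0)·S0 + B(0,0) = 34.0398, matching V0.

(0,0): Delta=0.0735 Bond=28.3074
(1,0): Delta=-1.0000 Bond=84.2083
(1,1): Delta=0.1928 Bond=21.4090
(2,0): Delta=-1.0000 Bond=101.0500
(2,1): Delta=-1.0000 Bond=101.0500
(2,2): Delta=0.3253 Bond=6.8510
V0=34.0398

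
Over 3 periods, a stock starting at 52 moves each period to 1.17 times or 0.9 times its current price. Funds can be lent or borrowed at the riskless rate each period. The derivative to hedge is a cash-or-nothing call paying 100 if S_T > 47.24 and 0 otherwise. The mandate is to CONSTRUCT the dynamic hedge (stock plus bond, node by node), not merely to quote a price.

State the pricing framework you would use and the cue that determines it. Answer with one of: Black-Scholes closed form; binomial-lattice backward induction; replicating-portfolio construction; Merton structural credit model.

Key observation: the mandate to exhibit the hedge at every date and state singles out the replicating-portfolio construction on the 3-period tree with factors 1.17 and 0.9 from 52.

framework: replicating-portfolio construction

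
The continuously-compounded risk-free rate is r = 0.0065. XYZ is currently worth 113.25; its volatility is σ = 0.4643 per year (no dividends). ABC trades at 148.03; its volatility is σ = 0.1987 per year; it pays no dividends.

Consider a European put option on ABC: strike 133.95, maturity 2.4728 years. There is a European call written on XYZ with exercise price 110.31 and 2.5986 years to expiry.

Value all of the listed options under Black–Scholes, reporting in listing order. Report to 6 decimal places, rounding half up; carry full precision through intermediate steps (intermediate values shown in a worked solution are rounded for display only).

[ABC put K=133.95]
σ√T = 0.1987·√2.4728 = 0.312459
d₁ = (ln(S/K) + (r+σ²/2)T) / (σ√T) = (ln(148.03/133.95) + (0.0065+0.1987²/2)·2.4728) / 0.312459 = (0.099948 + 0.064888) / 0.312459 = 0.527548
d₂ = d₁ − σ√T = 0.527548 − 0.312459 = 0.215089
e^{−rT} = 0.984055
N(−d₁) = 0.298907,  N(−d₂) = 0.414849
price = K·e^{−rT}·N(−d₂) − S·N(−d₁) = 54.682985 − 44.247160 = 10.435826
[XYZ call K=110.31]
σ√T = 0.4643·√2.5986 = 0.748460
d₁ = (ln(S/K) + (r+σ²/2)T) / (σ√T) = (ln(113.25/110.31) + (0.0065+0.4643²/2)·2.5986) / 0.748460 = (0.026303 + 0.296987) / 0.748460 = 0.431940
d₂ = d₁ − σ√T = 0.431940 − 0.748460 = -0.316519
e^{−rT} = 0.983251
N(d₁) = 0.667108,  N(d₂) = 0.375804
price = S·N(d₁) − K·e^{−rT}·N(d₂) = 75.549942 − 40.760633 = 34.789309

price(ABC put K=133.95) = 10.435826
price(XYZ call K=110.31) = 34.789309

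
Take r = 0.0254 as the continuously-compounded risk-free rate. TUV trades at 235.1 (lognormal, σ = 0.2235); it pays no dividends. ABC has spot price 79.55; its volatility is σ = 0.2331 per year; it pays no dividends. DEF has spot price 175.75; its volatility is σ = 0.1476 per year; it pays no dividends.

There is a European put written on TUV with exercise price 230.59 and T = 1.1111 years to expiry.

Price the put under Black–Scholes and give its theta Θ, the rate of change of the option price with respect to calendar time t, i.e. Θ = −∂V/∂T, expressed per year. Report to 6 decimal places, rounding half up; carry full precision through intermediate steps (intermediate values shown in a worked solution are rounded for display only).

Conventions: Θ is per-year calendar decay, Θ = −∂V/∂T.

price = 16.505261
Θ = -6.791750

σ√T = 0.2235·√1.1111 = 0.235589
d₁ = (ln(S/K) + (r+σ²/2)T) / (σ√T) = (ln(235.1/230.59) + (0.0254+0.2235²/2)·1.1111) / 0.235589 = (0.019370 + 0.055973) / 0.235589 = 0.319806
d₂ = d₁ − σ√T = 0.319806 − 0.235589 = 0.084218
e^{−rT} = 0.972173
N(−d₁) = 0.374558,  N(−d₂) = 0.466442
Put price V = K·e^{−rT}·N(−d₂) − S·N(−d₁) = 104.563773 − 88.058512 = 16.505261
φ(d₁) = (1/√(2π))·e^{−d₁²/2} = 0.379054
Θ = −S·φ(d₁)·σ/(2√T) + r·K·e^{−rT}·N(−d₂) = −9.447670 + 2.655920 = -6.791750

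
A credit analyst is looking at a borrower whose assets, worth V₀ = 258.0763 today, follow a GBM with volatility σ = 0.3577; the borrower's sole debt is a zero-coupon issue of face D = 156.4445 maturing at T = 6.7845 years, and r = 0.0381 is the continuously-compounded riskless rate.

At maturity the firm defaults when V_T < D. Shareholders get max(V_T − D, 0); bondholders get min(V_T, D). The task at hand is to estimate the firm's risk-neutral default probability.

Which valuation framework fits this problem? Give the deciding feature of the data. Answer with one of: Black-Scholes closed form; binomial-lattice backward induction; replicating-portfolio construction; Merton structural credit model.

framework: Merton structural credit model

Key observation: a levered firm with one bullet debt due at 6.7845 years is the canonical structural-credit setup: equity is a call on the firm's assets struck at the face value.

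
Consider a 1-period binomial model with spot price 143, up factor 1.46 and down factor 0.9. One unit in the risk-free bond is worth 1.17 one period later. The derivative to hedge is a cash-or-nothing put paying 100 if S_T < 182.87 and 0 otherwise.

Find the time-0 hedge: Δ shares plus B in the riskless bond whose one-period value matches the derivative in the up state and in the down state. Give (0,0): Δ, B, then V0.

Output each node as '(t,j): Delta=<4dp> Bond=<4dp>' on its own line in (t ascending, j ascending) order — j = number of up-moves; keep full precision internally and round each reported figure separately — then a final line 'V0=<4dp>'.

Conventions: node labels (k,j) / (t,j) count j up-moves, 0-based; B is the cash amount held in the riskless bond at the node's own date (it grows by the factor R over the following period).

(0,0): Delta=-1.2488 Bond=222.8327
V0=44.2613

No-arbitrage ⇒ martingale measure with p* = (R−d)/(u−d) = 0.4821.
At maturity the claim pays: V(1,0)=100.0000, V(1,1)=0.0000
  t=0,j=0: stock 143.0000 → up 208.7800 (V=0.0000), down 128.7000 (V=100.0000). Price 44.2613; hedge Δ=-1.2488, bond B=222.8327.
Verification: the root portfolio costs Δ(0,0)·S0 + B(0,0) = 44.2613, matching V0.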